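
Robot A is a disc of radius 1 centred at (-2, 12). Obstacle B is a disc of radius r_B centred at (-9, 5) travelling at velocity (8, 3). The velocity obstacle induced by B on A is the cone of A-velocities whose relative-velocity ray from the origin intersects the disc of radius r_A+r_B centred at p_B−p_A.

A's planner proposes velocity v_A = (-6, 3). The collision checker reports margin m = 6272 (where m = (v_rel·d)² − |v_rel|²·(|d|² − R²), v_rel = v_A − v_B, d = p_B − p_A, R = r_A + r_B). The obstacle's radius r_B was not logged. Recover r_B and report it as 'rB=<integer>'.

m = 6272
d = (-7, -7);  v_rel = (-14, 0),  |v_rel|² = 196
v_rel×d = (-14)·(-7) − (0)·(-7) = 98
since m = R²·196 − 98²:  R² = (9604 + 6272) / 196 = 81
R = √81 = 9  ⇒  r_B = 9 − 1 = 8

rB=8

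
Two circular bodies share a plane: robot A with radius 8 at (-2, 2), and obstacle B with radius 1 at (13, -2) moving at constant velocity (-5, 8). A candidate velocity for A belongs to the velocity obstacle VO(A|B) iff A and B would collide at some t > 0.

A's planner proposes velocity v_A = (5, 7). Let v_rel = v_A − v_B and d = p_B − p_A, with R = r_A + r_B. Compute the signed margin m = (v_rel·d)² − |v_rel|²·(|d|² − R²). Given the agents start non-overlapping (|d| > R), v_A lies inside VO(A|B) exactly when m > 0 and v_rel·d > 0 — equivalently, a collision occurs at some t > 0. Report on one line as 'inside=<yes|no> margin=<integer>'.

d = (15, -4),  |d|² = 241;  R = 8+1 = 9,  c = 241−9² = 160
v_rel = (10, -1),  |v_rel|² = 101;  v_rel·d = (10)·(15) + (-1)·(-4) = 154
101·t² − 308·t + 160 = 0  ⇒  m = 154² − 101·160 = 7556
m = 7556 > 0,  v_rel·d = 154 > 0  ⇒  inside

inside=yes margin=7556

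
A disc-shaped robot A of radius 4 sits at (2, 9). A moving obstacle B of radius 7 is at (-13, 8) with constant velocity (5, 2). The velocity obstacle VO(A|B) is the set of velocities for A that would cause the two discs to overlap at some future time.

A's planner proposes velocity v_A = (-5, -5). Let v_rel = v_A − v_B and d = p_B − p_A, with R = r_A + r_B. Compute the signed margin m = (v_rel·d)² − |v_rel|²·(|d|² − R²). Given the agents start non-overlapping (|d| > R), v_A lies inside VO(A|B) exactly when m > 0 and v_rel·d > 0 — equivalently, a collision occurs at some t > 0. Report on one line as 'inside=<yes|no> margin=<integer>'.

d = (-15, -1),  |d|² = 226;  R = 4+7 = 11,  c = 226−11² = 105
v_rel = (-10, -7),  |v_rel|² = 149;  v_rel·d = (-10)·(-15) + (-7)·(-1) = 157
149·t² − 314·t + 105 = 0  ⇒  m = 157² − 149·105 = 9004
m = 9004 > 0,  v_rel·d = 157 > 0  ⇒  inside

inside=yes margin=9004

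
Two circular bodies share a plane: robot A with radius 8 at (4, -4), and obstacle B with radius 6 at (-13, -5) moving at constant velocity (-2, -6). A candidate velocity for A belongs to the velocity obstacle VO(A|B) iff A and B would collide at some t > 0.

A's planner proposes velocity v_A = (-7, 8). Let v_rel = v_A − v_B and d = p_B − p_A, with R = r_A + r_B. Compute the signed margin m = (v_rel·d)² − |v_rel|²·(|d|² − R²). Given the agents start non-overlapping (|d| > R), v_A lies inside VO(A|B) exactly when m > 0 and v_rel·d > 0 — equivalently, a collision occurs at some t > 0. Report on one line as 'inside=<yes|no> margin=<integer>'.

d = (-17, -1),  |d|² = 290;  R = 8+6 = 14,  c = 290−14² = 94
v_rel = (-5, 14),  |v_rel|² = 221;  v_rel·d = (-5)·(-17) + (14)·(-1) = 71
221·t² − 142·t + 94 = 0  ⇒  m = 71² − 221·94 = -15733
m = -15733 < 0,  v_rel·d = 71 > 0  ⇒  outside

inside=no margin=-15733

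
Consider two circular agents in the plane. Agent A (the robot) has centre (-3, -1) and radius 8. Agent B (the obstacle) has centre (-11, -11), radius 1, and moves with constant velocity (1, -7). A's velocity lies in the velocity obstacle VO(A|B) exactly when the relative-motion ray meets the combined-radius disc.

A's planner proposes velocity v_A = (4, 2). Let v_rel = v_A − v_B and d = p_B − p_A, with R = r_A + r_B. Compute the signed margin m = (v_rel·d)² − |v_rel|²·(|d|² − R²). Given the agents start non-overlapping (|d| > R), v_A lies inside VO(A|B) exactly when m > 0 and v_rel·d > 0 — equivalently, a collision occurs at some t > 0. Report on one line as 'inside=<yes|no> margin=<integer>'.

d = (-8, -10),  |d|² = 164;  R = 8+1 = 9,  c = 164−9² = 83
v_rel = (3, 9),  |v_rel|² = 90;  v_rel·d = (3)·(-8) + (9)·(-10) = -114
90·t² + 228·t + 83 = 0  ⇒  m = (-114)² − 90·83 = 5526
m = 5526 > 0,  v_rel·d = -114 < 0  ⇒  outside

inside=no margin=5526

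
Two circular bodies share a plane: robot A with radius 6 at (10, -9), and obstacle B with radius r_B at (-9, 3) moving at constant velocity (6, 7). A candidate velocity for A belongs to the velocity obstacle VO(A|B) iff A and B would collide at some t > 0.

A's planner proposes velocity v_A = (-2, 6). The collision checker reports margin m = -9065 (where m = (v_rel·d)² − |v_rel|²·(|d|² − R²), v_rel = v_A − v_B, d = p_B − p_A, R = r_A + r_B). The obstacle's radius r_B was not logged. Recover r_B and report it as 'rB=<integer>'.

m = -9065
d = (-19, 12);  v_rel = (-8, -1),  |v_rel|² = 65
v_rel×d = (-8)·(12) − (-1)·(-19) = -115
since m = R²·65 − (-115)²:  R² = (13225 + -9065) / 65 = 64
R = √64 = 8  ⇒  r_B = 8 − 6 = 2

rB=2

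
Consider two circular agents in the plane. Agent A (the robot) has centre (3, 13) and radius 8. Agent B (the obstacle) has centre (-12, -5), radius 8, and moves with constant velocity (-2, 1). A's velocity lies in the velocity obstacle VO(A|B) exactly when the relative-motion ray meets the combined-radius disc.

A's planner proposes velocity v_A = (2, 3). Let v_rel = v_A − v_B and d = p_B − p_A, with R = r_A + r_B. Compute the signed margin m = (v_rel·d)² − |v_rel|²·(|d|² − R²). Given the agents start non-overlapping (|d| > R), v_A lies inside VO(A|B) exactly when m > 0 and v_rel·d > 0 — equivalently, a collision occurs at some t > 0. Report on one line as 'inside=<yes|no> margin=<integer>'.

d = (-15, -18),  |d|² = 549;  R = 8+8 = 16,  c = 549−16² = 293
v_rel = (4, 2),  |v_rel|² = 20;  v_rel·d = (4)·(-15) + (2)·(-18) = -96
20·t² + 192·t + 293 = 0  ⇒  m = (-96)² − 20·293 = 3356
m = 3356 > 0,  v_rel·d = -96 < 0  ⇒  outside

inside=no margin=3356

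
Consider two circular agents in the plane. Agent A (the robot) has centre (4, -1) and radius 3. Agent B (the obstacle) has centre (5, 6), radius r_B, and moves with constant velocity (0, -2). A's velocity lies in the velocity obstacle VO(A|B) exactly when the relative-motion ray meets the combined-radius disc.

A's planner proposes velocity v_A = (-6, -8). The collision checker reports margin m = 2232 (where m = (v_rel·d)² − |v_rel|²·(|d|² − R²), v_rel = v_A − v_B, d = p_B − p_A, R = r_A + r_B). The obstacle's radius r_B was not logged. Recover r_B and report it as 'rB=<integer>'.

m = 2232
d = (1, 7);  v_rel = (-6, -6),  |v_rel|² = 72
v_rel×d = (-6)·(7) − (-6)·(1) = -36
since m = R²·72 − (-36)²:  R² = (1296 + 2232) / 72 = 49
R = √49 = 7  ⇒  r_B = 7 − 3 = 4

rB=4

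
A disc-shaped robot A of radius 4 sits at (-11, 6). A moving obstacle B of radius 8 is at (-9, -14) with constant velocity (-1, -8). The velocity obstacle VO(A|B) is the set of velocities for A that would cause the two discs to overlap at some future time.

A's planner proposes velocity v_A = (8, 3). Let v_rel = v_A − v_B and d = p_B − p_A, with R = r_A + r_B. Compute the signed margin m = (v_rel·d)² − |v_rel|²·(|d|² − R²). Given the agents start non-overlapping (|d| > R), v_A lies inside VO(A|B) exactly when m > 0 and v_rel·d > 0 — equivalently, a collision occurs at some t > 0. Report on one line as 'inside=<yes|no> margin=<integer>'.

d = (2, -20),  |d|² = 404;  R = 4+8 = 12,  c = 404−12² = 260
v_rel = (9, 11),  |v_rel|² = 202;  v_rel·d = (9)·(2) + (11)·(-20) = -202
202·t² + 404·t + 260 = 0  ⇒  m = (-202)² − 202·260 = -11716
m = -11716 < 0,  v_rel·d = -202 < 0  ⇒  outside

inside=no margin=-11716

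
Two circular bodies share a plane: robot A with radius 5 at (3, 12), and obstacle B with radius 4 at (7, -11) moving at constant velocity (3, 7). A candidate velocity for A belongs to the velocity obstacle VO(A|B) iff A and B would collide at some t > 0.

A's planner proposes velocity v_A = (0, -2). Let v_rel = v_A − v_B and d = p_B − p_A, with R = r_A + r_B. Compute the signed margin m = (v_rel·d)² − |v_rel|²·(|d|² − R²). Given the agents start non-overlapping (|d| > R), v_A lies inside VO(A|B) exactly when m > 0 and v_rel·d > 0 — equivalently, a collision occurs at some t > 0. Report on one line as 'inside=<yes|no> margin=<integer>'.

d = (4, -23),  |d|² = 545;  R = 5+4 = 9,  c = 545−9² = 464
v_rel = (-3, -9),  |v_rel|² = 90;  v_rel·d = (-3)·(4) + (-9)·(-23) = 195
90·t² − 390·t + 464 = 0  ⇒  m = 195² − 90·464 = -3735
m = -3735 < 0,  v_rel·d = 195 > 0  ⇒  outside

inside=no margin=-3735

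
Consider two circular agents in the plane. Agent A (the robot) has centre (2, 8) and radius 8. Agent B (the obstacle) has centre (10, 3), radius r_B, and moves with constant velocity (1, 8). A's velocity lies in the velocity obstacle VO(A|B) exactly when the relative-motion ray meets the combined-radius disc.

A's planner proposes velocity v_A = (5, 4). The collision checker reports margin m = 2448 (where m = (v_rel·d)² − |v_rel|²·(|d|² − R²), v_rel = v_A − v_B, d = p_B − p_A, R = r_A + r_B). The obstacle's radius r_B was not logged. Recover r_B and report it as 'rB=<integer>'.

m = 2448
d = (8, -5);  v_rel = (4, -4),  |v_rel|² = 32
v_rel×d = (4)·(-5) − (-4)·(8) = 12
since m = R²·32 − 12²:  R² = (144 + 2448) / 32 = 81
R = √81 = 9  ⇒  r_B = 9 − 8 = 1

rB=1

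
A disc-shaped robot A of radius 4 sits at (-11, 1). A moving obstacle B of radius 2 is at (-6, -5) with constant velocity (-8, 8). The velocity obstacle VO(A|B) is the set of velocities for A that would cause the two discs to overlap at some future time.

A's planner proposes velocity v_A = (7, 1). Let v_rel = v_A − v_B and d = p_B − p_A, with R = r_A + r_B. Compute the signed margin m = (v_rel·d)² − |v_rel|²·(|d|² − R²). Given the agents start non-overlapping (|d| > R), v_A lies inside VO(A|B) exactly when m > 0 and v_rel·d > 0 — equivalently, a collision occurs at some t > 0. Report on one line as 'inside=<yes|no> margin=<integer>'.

d = (5, -6),  |d|² = 61;  R = 4+2 = 6,  c = 61−6² = 25
v_rel = (15, -7),  |v_rel|² = 274;  v_rel·d = (15)·(5) + (-7)·(-6) = 117
274·t² − 234·t + 25 = 0  ⇒  m = 117² − 274·25 = 6839
m = 6839 > 0,  v_rel·d = 117 > 0  ⇒  inside

inside=yes margin=6839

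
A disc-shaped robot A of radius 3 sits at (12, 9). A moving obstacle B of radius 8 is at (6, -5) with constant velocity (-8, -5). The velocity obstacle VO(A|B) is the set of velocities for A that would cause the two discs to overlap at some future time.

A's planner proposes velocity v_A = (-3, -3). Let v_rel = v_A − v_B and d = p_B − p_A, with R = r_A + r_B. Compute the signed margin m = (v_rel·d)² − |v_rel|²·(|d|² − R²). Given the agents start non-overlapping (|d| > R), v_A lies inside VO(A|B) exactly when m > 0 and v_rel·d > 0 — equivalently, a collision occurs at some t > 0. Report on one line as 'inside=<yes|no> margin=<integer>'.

d = (-6, -14),  |d|² = 232;  R = 3+8 = 11,  c = 232−11² = 111
v_rel = (5, 2),  |v_rel|² = 29;  v_rel·d = (5)·(-6) + (2)·(-14) = -58
29·t² + 116·t + 111 = 0  ⇒  m = (-58)² − 29·111 = 145
m = 145 > 0,  v_rel·d = -58 < 0  ⇒  outside

inside=no margin=145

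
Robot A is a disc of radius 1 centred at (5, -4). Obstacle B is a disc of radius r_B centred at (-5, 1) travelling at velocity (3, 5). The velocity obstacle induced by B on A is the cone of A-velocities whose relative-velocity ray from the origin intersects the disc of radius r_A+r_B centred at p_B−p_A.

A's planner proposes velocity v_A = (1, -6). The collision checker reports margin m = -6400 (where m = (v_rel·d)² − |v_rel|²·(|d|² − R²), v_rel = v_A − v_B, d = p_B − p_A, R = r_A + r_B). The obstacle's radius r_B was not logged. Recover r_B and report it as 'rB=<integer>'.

m = -6400
d = (-10, 5);  v_rel = (-2, -11),  |v_rel|² = 125
v_rel×d = (-2)·(5) − (-11)·(-10) = -120
since m = R²·125 − (-120)²:  R² = (14400 + -6400) / 125 = 64
R = √64 = 8  ⇒  r_B = 8 − 1 = 7

rB=7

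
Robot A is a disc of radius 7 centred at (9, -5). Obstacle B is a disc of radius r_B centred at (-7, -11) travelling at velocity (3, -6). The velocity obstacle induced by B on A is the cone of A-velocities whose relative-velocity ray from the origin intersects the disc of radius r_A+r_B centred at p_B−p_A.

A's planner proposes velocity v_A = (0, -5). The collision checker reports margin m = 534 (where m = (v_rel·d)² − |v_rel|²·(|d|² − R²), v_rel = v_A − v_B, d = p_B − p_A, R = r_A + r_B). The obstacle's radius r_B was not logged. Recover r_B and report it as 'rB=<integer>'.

m = 534
d = (-16, -6);  v_rel = (-3, 1),  |v_rel|² = 10
v_rel×d = (-3)·(-6) − (1)·(-16) = 34
since m = R²·10 − 34²:  R² = (1156 + 534) / 10 = 169
R = √169 = 13  ⇒  r_B = 13 − 7 = 6

rB=6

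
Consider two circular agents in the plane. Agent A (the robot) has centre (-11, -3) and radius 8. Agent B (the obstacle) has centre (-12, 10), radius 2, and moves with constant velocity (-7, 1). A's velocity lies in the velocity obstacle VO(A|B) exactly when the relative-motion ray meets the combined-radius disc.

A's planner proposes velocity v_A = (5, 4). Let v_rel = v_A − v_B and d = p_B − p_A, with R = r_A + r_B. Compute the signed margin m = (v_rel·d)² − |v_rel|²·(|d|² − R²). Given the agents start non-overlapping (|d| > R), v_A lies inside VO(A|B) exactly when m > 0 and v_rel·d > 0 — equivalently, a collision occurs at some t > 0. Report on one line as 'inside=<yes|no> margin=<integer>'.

d = (-1, 13),  |d|² = 170;  R = 8+2 = 10,  c = 170−10² = 70
v_rel = (12, 3),  |v_rel|² = 153;  v_rel·d = (12)·(-1) + (3)·(13) = 27
153·t² − 54·t + 70 = 0  ⇒  m = 27² − 153·70 = -9981
m = -9981 < 0,  v_rel·d = 27 > 0  ⇒  outside

inside=no margin=-9981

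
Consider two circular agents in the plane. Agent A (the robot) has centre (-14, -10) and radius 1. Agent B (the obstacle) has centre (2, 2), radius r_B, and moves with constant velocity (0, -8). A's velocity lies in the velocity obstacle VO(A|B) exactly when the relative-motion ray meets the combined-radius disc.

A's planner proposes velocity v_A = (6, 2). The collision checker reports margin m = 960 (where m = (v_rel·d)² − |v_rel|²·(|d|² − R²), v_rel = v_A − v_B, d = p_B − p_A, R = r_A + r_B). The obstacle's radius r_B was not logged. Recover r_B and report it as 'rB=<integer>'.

m = 960
d = (16, 12);  v_rel = (6, 10),  |v_rel|² = 136
v_rel×d = (6)·(12) − (10)·(16) = -88
since m = R²·136 − (-88)²:  R² = (7744 + 960) / 136 = 64
R = √64 = 8  ⇒  r_B = 8 − 1 = 7

rB=7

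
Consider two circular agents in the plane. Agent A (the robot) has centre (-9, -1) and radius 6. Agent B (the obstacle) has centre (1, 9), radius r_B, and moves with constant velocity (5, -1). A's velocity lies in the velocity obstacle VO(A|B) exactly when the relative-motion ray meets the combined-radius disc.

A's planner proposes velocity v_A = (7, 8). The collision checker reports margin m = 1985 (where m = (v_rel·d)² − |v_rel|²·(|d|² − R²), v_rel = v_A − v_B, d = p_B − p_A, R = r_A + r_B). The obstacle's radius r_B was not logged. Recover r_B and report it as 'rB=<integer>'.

m = 1985
d = (10, 10);  v_rel = (2, 9),  |v_rel|² = 85
v_rel×d = (2)·(10) − (9)·(10) = -70
since m = R²·85 − (-70)²:  R² = (4900 + 1985) / 85 = 81
R = √81 = 9  ⇒  r_B = 9 − 6 = 3

rB=3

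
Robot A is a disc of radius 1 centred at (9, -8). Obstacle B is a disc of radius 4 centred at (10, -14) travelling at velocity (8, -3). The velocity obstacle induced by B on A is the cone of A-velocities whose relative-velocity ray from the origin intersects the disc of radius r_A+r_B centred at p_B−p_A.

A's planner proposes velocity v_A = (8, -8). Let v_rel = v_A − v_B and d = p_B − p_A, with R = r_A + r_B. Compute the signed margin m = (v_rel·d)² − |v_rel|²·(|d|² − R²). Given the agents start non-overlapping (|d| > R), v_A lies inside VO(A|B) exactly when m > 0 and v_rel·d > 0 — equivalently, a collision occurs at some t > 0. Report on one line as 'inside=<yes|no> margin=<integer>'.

d = (1, -6),  |d|² = 37;  R = 1+4 = 5,  c = 37−5² = 12
v_rel = (0, -5),  |v_rel|² = 25;  v_rel·d = (0)·(1) + (-5)·(-6) = 30
25·t² − 60·t + 12 = 0  ⇒  m = 30² − 25·12 = 600
m = 600 > 0,  v_rel·d = 30 > 0  ⇒  inside

inside=yes margin=600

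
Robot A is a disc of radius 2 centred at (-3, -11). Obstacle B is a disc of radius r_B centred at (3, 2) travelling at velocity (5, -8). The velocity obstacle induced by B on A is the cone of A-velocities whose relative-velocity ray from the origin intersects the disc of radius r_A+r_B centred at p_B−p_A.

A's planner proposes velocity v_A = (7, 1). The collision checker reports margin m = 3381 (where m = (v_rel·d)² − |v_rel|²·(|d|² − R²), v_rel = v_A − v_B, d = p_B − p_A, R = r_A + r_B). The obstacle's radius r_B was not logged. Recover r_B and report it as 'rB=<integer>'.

m = 3381
d = (6, 13);  v_rel = (2, 9),  |v_rel|² = 85
v_rel×d = (2)·(13) − (9)·(6) = -28
since m = R²·85 − (-28)²:  R² = (784 + 3381) / 85 = 49
R = √49 = 7  ⇒  r_B = 7 − 2 = 5

rB=5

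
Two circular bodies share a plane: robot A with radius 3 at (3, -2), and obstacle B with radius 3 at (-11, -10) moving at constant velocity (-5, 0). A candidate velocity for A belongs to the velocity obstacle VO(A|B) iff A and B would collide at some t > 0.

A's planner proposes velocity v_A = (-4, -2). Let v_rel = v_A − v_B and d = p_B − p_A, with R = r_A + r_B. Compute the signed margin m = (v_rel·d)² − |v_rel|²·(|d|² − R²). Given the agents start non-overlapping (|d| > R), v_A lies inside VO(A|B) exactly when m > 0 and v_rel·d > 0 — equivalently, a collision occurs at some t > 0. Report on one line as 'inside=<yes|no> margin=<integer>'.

d = (-14, -8),  |d|² = 260;  R = 3+3 = 6,  c = 260−6² = 224
v_rel = (1, -2),  |v_rel|² = 5;  v_rel·d = (1)·(-14) + (-2)·(-8) = 2
5·t² − 4·t + 224 = 0  ⇒  m = 2² − 5·224 = -1116
m = -1116 < 0,  v_rel·d = 2 > 0  ⇒  outside

inside=no margin=-1116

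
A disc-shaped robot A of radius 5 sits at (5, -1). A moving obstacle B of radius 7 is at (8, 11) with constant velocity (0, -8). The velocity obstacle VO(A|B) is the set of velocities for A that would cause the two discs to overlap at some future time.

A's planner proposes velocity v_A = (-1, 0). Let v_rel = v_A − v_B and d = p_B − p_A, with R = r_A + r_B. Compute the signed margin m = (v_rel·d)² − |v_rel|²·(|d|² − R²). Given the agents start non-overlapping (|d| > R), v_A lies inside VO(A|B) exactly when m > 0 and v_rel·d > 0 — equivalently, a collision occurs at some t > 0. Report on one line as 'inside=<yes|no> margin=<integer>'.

d = (3, 12),  |d|² = 153;  R = 5+7 = 12,  c = 153−12² = 9
v_rel = (-1, 8),  |v_rel|² = 65;  v_rel·d = (-1)·(3) + (8)·(12) = 93
65·t² − 186·t + 9 = 0  ⇒  m = 93² − 65·9 = 8064
m = 8064 > 0,  v_rel·d = 93 > 0  ⇒  inside

inside=yes margin=8064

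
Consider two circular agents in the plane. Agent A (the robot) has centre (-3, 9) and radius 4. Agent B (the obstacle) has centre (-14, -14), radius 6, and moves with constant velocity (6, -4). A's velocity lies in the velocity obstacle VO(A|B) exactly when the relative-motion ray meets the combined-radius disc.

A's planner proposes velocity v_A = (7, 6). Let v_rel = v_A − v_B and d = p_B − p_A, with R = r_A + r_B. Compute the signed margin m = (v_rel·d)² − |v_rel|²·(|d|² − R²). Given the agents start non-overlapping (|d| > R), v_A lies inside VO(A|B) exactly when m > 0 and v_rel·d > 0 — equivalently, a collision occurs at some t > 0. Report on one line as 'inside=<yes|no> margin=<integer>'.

d = (-11, -23),  |d|² = 650;  R = 4+6 = 10,  c = 650−10² = 550
v_rel = (1, 10),  |v_rel|² = 101;  v_rel·d = (1)·(-11) + (10)·(-23) = -241
101·t² + 482·t + 550 = 0  ⇒  m = (-241)² − 101·550 = 2531
m = 2531 > 0,  v_rel·d = -241 < 0  ⇒  outside

inside=no margin=2531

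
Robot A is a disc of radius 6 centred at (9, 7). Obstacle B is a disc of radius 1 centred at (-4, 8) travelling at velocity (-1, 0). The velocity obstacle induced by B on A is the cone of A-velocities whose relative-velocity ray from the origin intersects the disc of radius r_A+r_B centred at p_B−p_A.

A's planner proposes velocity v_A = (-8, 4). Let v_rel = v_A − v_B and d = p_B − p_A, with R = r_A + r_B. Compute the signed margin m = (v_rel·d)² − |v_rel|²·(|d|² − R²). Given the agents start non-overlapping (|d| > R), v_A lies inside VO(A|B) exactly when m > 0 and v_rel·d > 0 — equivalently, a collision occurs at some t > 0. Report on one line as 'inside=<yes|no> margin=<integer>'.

d = (-13, 1),  |d|² = 170;  R = 6+1 = 7,  c = 170−7² = 121
v_rel = (-7, 4),  |v_rel|² = 65;  v_rel·d = (-7)·(-13) + (4)·(1) = 95
65·t² − 190·t + 121 = 0  ⇒  m = 95² − 65·121 = 1160
m = 1160 > 0,  v_rel·d = 95 > 0  ⇒  inside

inside=yes margin=1160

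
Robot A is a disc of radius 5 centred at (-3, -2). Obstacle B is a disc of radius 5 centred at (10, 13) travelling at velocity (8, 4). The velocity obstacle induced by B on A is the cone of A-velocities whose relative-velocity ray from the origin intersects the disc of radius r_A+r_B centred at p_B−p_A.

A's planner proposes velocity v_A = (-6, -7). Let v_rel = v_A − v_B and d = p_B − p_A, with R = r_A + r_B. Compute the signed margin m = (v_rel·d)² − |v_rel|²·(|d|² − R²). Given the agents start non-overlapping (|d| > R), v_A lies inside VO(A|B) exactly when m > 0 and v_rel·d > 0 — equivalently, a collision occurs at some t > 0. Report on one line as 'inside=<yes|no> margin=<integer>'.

d = (13, 15),  |d|² = 394;  R = 5+5 = 10,  c = 394−10² = 294
v_rel = (-14, -11),  |v_rel|² = 317;  v_rel·d = (-14)·(13) + (-11)·(15) = -347
317·t² + 694·t + 294 = 0  ⇒  m = (-347)² − 317·294 = 27211
m = 27211 > 0,  v_rel·d = -347 < 0  ⇒  outside

inside=no margin=27211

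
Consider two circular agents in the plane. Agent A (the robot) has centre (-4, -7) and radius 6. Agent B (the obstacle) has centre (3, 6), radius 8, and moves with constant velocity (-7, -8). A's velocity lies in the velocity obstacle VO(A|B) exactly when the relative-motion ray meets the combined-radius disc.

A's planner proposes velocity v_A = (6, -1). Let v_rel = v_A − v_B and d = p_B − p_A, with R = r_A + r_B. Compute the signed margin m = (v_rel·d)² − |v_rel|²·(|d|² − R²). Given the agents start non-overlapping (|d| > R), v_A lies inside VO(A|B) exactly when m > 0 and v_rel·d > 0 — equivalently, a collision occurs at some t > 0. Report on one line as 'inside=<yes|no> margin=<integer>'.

d = (7, 13),  |d|² = 218;  R = 6+8 = 14,  c = 218−14² = 22
v_rel = (13, 7),  |v_rel|² = 218;  v_rel·d = (13)·(7) + (7)·(13) = 182
218·t² − 364·t + 22 = 0  ⇒  m = 182² − 218·22 = 28328
m = 28328 > 0,  v_rel·d = 182 > 0  ⇒  inside

inside=yes margin=28328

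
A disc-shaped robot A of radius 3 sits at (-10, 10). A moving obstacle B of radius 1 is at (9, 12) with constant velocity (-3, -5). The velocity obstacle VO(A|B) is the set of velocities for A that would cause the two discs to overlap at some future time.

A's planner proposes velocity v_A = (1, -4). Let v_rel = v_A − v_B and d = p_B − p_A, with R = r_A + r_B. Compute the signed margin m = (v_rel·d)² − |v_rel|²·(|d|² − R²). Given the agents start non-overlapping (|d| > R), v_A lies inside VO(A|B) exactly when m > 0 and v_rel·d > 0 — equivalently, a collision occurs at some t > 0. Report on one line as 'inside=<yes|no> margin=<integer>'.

d = (19, 2),  |d|² = 365;  R = 3+1 = 4,  c = 365−4² = 349
v_rel = (4, 1),  |v_rel|² = 17;  v_rel·d = (4)·(19) + (1)·(2) = 78
17·t² − 156·t + 349 = 0  ⇒  m = 78² − 17·349 = 151
m = 151 > 0,  v_rel·d = 78 > 0  ⇒  inside

inside=yes margin=151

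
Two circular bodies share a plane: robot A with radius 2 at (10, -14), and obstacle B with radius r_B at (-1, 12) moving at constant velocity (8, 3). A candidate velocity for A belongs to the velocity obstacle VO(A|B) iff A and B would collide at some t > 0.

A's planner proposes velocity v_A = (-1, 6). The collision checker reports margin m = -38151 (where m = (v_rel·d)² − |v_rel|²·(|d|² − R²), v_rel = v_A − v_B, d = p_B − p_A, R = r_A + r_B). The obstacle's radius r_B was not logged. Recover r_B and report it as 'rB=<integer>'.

m = -38151
d = (-11, 26);  v_rel = (-9, 3),  |v_rel|² = 90
v_rel×d = (-9)·(26) − (3)·(-11) = -201
since m = R²·90 − (-201)²:  R² = (40401 + -38151) / 90 = 25
R = √25 = 5  ⇒  r_B = 5 − 2 = 3

rB=3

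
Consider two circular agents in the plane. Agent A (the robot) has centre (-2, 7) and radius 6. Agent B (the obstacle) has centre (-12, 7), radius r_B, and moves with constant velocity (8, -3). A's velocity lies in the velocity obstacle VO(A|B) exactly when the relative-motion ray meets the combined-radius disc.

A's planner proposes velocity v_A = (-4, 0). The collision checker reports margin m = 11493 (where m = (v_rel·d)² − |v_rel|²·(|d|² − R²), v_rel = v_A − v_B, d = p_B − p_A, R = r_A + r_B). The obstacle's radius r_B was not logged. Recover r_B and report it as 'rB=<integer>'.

m = 11493
d = (-10, 0);  v_rel = (-12, 3),  |v_rel|² = 153
v_rel×d = (-12)·(0) − (3)·(-10) = 30
since m = R²·153 − 30²:  R² = (900 + 11493) / 153 = 81
R = √81 = 9  ⇒  r_B = 9 − 6 = 3

rB=3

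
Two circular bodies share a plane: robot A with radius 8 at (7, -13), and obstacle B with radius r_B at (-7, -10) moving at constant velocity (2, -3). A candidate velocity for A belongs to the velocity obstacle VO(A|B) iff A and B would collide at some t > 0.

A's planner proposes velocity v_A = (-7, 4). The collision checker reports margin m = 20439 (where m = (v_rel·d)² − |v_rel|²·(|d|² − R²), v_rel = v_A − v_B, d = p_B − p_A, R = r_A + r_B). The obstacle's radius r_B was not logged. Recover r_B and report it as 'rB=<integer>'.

m = 20439
d = (-14, 3);  v_rel = (-9, 7),  |v_rel|² = 130
v_rel×d = (-9)·(3) − (7)·(-14) = 71
since m = R²·130 − 71²:  R² = (5041 + 20439) / 130 = 196
R = √196 = 14  ⇒  r_B = 14 − 8 = 6

rB=6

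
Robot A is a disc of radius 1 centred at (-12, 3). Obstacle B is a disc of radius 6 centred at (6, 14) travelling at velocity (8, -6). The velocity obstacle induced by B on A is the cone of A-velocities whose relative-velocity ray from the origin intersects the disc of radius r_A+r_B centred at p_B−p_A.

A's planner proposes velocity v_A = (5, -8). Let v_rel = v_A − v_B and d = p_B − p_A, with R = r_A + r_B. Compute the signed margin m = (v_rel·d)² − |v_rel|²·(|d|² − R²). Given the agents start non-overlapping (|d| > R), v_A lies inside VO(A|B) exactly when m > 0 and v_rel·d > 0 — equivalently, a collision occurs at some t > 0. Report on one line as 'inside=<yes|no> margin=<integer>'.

d = (18, 11),  |d|² = 445;  R = 1+6 = 7,  c = 445−7² = 396
v_rel = (-3, -2),  |v_rel|² = 13;  v_rel·d = (-3)·(18) + (-2)·(11) = -76
13·t² + 152·t + 396 = 0  ⇒  m = (-76)² − 13·396 = 628
m = 628 > 0,  v_rel·d = -76 < 0  ⇒  outside

inside=no margin=628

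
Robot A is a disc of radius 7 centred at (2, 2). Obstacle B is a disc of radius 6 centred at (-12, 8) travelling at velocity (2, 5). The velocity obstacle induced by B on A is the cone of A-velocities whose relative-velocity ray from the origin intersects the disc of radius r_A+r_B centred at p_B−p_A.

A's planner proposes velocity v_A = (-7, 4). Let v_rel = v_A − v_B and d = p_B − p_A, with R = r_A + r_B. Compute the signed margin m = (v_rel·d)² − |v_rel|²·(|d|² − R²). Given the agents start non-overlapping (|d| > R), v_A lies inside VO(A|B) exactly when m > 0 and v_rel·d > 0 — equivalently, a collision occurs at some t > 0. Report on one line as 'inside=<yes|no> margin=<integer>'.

d = (-14, 6),  |d|² = 232;  R = 7+6 = 13,  c = 232−13² = 63
v_rel = (-9, -1),  |v_rel|² = 82;  v_rel·d = (-9)·(-14) + (-1)·(6) = 120
82·t² − 240·t + 63 = 0  ⇒  m = 120² − 82·63 = 9234
m = 9234 > 0,  v_rel·d = 120 > 0  ⇒  inside

inside=yes margin=9234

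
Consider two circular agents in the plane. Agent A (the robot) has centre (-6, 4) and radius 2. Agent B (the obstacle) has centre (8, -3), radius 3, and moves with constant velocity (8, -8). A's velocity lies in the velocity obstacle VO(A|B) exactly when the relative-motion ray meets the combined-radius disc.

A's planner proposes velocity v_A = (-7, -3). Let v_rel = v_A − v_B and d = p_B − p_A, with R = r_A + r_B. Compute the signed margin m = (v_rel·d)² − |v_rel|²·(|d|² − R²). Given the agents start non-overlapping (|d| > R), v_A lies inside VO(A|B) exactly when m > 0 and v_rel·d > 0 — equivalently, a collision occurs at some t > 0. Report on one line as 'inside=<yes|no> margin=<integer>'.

d = (14, -7),  |d|² = 245;  R = 2+3 = 5,  c = 245−5² = 220
v_rel = (-15, 5),  |v_rel|² = 250;  v_rel·d = (-15)·(14) + (5)·(-7) = -245
250·t² + 490·t + 220 = 0  ⇒  m = (-245)² − 250·220 = 5025
m = 5025 > 0,  v_rel·d = -245 < 0  ⇒  outside

inside=no margin=5025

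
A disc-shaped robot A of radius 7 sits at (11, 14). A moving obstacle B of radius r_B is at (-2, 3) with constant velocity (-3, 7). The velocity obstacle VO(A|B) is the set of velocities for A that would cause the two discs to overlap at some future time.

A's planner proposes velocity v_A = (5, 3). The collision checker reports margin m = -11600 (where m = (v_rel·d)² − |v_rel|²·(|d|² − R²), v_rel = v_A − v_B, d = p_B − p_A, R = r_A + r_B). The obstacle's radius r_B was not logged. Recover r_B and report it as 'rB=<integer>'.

m = -11600
d = (-13, -11);  v_rel = (8, -4),  |v_rel|² = 80
v_rel×d = (8)·(-11) − (-4)·(-13) = -140
since m = R²·80 − (-140)²:  R² = (19600 + -11600) / 80 = 100
R = √100 = 10  ⇒  r_B = 10 − 7 = 3

rB=3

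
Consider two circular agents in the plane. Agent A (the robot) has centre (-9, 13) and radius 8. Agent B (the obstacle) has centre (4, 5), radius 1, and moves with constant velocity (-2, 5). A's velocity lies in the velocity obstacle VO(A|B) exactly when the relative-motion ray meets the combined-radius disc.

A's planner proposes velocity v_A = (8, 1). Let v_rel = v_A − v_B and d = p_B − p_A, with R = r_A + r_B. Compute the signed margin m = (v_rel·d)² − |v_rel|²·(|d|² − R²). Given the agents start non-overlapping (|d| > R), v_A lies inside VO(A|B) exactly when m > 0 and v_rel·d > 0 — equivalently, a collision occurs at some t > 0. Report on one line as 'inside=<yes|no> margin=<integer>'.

d = (13, -8),  |d|² = 233;  R = 8+1 = 9,  c = 233−9² = 152
v_rel = (10, -4),  |v_rel|² = 116;  v_rel·d = (10)·(13) + (-4)·(-8) = 162
116·t² − 324·t + 152 = 0  ⇒  m = 162² − 116·152 = 8612
m = 8612 > 0,  v_rel·d = 162 > 0  ⇒  inside

inside=yes margin=8612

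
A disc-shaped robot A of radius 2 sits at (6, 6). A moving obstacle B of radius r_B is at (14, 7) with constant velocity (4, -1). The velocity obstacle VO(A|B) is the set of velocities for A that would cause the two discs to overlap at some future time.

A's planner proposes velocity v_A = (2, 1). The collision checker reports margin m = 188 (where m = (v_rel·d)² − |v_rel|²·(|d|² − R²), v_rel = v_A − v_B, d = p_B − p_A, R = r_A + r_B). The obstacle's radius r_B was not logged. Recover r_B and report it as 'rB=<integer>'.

m = 188
d = (8, 1);  v_rel = (-2, 2),  |v_rel|² = 8
v_rel×d = (-2)·(1) − (2)·(8) = -18
since m = R²·8 − (-18)²:  R² = (324 + 188) / 8 = 64
R = √64 = 8  ⇒  r_B = 8 − 2 = 6

rB=6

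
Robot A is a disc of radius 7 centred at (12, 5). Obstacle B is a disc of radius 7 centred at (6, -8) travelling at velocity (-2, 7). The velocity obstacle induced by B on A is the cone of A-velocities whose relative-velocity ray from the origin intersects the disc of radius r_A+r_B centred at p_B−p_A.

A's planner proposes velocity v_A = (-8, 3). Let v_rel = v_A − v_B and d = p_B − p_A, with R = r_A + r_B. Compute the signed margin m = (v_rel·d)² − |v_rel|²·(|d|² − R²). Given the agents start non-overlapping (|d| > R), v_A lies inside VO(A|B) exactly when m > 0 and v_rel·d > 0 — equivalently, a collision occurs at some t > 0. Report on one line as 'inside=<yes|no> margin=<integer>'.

d = (-6, -13),  |d|² = 205;  R = 7+7 = 14,  c = 205−14² = 9
v_rel = (-6, -4),  |v_rel|² = 52;  v_rel·d = (-6)·(-6) + (-4)·(-13) = 88
52·t² − 176·t + 9 = 0  ⇒  m = 88² − 52·9 = 7276
m = 7276 > 0,  v_rel·d = 88 > 0  ⇒  inside

inside=yes margin=7276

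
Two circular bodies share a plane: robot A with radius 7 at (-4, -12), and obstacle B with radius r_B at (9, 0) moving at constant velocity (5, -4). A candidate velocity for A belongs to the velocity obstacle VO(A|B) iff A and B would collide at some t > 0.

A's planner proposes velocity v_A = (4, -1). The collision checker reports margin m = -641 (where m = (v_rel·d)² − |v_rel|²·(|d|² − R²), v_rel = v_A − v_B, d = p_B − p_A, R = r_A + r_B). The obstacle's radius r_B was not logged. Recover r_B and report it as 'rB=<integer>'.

m = -641
d = (13, 12);  v_rel = (-1, 3),  |v_rel|² = 10
v_rel×d = (-1)·(12) − (3)·(13) = -51
since m = R²·10 − (-51)²:  R² = (2601 + -641) / 10 = 196
R = √196 = 14  ⇒  r_B = 14 − 7 = 7

rB=7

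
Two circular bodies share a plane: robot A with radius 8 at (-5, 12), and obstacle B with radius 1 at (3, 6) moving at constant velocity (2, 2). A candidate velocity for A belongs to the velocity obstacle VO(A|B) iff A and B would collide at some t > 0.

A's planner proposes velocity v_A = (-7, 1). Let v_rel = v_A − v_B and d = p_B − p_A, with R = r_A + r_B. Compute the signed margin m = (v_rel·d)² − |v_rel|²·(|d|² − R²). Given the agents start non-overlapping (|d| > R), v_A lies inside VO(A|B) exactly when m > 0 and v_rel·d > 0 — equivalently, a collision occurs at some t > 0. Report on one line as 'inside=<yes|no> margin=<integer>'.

d = (8, -6),  |d|² = 100;  R = 8+1 = 9,  c = 100−9² = 19
v_rel = (-9, -1),  |v_rel|² = 82;  v_rel·d = (-9)·(8) + (-1)·(-6) = -66
82·t² + 132·t + 19 = 0  ⇒  m = (-66)² − 82·19 = 2798
m = 2798 > 0,  v_rel·d = -66 < 0  ⇒  outside

inside=no margin=2798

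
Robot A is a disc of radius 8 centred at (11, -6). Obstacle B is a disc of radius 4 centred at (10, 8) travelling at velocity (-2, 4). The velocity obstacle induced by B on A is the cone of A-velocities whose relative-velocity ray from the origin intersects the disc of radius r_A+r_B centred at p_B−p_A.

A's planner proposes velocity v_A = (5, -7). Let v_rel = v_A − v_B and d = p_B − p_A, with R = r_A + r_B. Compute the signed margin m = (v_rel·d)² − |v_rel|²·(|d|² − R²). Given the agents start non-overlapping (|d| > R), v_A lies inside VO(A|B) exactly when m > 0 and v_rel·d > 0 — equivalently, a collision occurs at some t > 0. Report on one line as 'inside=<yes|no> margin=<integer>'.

d = (-1, 14),  |d|² = 197;  R = 8+4 = 12,  c = 197−12² = 53
v_rel = (7, -11),  |v_rel|² = 170;  v_rel·d = (7)·(-1) + (-11)·(14) = -161
170·t² + 322·t + 53 = 0  ⇒  m = (-161)² − 170·53 = 16911
m = 16911 > 0,  v_rel·d = -161 < 0  ⇒  outside

inside=no margin=16911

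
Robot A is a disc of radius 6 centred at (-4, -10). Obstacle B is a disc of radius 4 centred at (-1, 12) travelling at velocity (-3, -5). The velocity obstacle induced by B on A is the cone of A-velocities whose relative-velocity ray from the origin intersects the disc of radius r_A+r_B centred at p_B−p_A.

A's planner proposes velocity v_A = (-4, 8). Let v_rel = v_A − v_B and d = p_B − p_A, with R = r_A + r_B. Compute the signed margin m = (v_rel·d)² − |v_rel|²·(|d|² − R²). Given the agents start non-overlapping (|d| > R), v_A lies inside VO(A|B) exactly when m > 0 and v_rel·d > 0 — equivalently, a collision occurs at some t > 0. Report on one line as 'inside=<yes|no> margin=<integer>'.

d = (3, 22),  |d|² = 493;  R = 6+4 = 10,  c = 493−10² = 393
v_rel = (-1, 13),  |v_rel|² = 170;  v_rel·d = (-1)·(3) + (13)·(22) = 283
170·t² − 566·t + 393 = 0  ⇒  m = 283² − 170·393 = 13279
m = 13279 > 0,  v_rel·d = 283 > 0  ⇒  inside

inside=yes margin=13279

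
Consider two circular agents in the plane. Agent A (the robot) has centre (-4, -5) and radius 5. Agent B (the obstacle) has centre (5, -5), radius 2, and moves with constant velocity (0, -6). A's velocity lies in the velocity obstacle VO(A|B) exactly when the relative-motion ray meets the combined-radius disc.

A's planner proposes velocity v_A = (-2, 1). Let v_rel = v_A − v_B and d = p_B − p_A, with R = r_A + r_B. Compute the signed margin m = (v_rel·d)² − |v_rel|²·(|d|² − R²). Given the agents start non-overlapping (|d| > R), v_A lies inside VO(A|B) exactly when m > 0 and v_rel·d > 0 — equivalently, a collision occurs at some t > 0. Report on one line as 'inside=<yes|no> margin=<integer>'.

d = (9, 0),  |d|² = 81;  R = 5+2 = 7,  c = 81−7² = 32
v_rel = (-2, 7),  |v_rel|² = 53;  v_rel·d = (-2)·(9) + (7)·(0) = -18
53·t² + 36·t + 32 = 0  ⇒  m = (-18)² − 53·32 = -1372
m = -1372 < 0,  v_rel·d = -18 < 0  ⇒  outside

inside=no margin=-1372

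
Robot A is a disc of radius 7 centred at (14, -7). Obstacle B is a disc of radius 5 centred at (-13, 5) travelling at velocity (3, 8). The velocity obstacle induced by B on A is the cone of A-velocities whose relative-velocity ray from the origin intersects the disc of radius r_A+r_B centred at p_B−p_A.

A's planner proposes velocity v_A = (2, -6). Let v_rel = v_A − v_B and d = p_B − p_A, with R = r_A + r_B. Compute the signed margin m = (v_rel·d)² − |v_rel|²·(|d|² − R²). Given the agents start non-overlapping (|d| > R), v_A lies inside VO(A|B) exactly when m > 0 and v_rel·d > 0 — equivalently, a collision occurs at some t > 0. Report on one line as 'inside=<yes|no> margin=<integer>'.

d = (-27, 12),  |d|² = 873;  R = 7+5 = 12,  c = 873−12² = 729
v_rel = (-1, -14),  |v_rel|² = 197;  v_rel·d = (-1)·(-27) + (-14)·(12) = -141
197·t² + 282·t + 729 = 0  ⇒  m = (-141)² − 197·729 = -123732
m = -123732 < 0,  v_rel·d = -141 < 0  ⇒  outside

inside=no margin=-123732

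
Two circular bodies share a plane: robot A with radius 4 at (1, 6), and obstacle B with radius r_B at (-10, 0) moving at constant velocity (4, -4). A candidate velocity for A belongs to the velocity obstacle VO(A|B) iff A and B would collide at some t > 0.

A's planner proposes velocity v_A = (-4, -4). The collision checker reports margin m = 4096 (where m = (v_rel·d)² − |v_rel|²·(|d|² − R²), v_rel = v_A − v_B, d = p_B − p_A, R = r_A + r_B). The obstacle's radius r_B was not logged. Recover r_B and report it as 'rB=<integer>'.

m = 4096
d = (-11, -6);  v_rel = (-8, 0),  |v_rel|² = 64
v_rel×d = (-8)·(-6) − (0)·(-11) = 48
since m = R²·64 − 48²:  R² = (2304 + 4096) / 64 = 100
R = √100 = 10  ⇒  r_B = 10 − 4 = 6

rB=6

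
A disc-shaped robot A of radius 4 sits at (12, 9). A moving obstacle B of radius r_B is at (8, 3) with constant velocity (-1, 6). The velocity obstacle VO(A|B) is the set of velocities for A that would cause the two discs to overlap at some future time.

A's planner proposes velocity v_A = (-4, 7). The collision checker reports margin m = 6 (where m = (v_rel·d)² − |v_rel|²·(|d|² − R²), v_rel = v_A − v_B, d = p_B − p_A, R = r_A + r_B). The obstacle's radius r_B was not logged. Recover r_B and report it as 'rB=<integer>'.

m = 6
d = (-4, -6);  v_rel = (-3, 1),  |v_rel|² = 10
v_rel×d = (-3)·(-6) − (1)·(-4) = 22
since m = R²·10 − 22²:  R² = (484 + 6) / 10 = 49
R = √49 = 7  ⇒  r_B = 7 − 4 = 3

rB=3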